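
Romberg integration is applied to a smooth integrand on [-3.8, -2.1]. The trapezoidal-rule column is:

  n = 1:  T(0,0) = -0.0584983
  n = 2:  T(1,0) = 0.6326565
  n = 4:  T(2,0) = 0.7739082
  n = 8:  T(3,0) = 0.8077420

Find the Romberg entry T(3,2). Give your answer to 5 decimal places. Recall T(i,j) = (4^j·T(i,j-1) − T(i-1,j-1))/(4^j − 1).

T(2,1) = 0.7739082 + (0.7739082 − 0.6326565)/3 = 0.8209921
T(3,1) = (4·0.8077420 − 0.7739082) / 3 = 0.8190199
T(3,2) = 0.8190199 + (0.8190199 − 0.8209921)/15 = 0.8188884

0.81889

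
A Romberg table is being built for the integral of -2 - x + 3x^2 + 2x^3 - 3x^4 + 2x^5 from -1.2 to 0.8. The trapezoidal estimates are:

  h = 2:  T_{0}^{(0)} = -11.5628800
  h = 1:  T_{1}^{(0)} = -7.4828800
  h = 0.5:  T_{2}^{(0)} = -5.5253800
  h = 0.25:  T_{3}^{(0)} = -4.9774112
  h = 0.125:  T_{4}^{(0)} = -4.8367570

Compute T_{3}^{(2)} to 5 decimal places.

-4.78955

Richardson extrapolation on the trapezoidal column (denominator 4−1=3):
T_{2}^{(1)} = -5.5253800 + (-5.5253800 − (-7.4828800))/3 = -4.8728800
T_{3}^{(1)} = (4·(-4.9774112) − (-5.5253800)) / 3 = -4.7947549
T_{3}^{(2)} = (16·(-4.7947549) − (-4.8728800)) / 15 = -4.7895466
(Column j=1 coincides with Simpson's rule on the same nodes.)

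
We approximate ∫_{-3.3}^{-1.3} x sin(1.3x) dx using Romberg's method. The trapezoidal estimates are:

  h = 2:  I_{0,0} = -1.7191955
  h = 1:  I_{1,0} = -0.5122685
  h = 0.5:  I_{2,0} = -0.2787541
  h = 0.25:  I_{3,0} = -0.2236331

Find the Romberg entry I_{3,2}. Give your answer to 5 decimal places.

-0.20555

Richardson extrapolation on the trapezoidal column (denominator 4−1=3):
I_{2,1} = -0.2787541 + (-0.2787541 − (-0.5122685))/3 = -0.2009160
I_{3,1} = -0.2236331 + (-0.2236331 − (-0.2787541))/3 = -0.2052594
I_{3,2} = -0.2052594 + (-0.2052594 − (-0.2009160))/15 = -0.2055490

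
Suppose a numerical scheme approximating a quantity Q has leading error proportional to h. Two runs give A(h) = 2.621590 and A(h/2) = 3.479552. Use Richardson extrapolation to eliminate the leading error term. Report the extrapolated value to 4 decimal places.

Extrapolated value = (2·A(h/2) − A(h)) / (2 − 1)
= (2·3.479552 − 2.621590) / 1
= 4.337514 / 1 = 4.337514

4.3375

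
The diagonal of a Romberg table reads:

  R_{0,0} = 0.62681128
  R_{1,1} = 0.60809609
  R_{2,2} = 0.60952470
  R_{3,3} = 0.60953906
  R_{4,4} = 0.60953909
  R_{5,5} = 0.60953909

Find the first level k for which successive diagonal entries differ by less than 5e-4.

|R_{1,1} − R_{0,0}| = 0.01871519 ≥ 5e-4
|R_{2,2} − R_{1,1}| = 0.00142861 ≥ 5e-4
|R_{3,3} − R_{2,2}| = 0.00001436 < 5e-4

k = 3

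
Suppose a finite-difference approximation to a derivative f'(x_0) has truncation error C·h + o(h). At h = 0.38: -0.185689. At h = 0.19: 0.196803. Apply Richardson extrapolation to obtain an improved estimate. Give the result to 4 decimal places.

0.5793

The leading error scales as h; refining by a factor of 2 reduces it by 2^1 = 2.
Extrapolated value = (2·A(h/2) − A(h)) / (2 − 1)
= (2·0.196803 − (-0.185689)) / 1
= 0.579295 / 1 = 0.579295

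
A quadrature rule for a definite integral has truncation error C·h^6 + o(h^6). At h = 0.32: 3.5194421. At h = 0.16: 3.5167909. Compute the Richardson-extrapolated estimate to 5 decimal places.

The leading error scales as h^6; refining by a factor of 2 reduces it by 2^6 = 64.
Extrapolated value = (64·A(h/2) − A(h)) / (64 − 1)
= (64·3.5167909 − 3.5194421) / 63
= 221.5551755 / 63 = 3.5167488

3.51675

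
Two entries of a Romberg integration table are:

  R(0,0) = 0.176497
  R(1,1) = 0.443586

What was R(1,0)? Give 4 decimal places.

From R(1,1) = (4·R(1,0) − R(0,0))/3, solve for R(1,0):
4·R(1,0) = 3·0.443586 + 0.176497 = 1.507255
R(1,0) = 0.376814

0.3768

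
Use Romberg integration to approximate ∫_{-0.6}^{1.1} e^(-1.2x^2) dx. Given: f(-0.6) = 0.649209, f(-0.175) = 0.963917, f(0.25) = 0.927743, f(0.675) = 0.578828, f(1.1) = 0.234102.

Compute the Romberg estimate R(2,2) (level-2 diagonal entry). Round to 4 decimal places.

R(0,0) (trapezoid, 1 panel, h=1.7000): 0.750814
R(1,0) (trapezoid, 2 panels, h=0.8500): 1.163989
R(2,0) (trapezoid, 4 panels, h=0.4250): 1.237661
R(1,1) = 1.163989 + (1.163989 − 0.750814)/3 = 1.301714
R(2,1) = 1.237661 + (1.237661 − 1.163989)/3 = 1.262218
R(2,2) = 1.262218 + (1.262218 − 1.301714)/15 = 1.259585

1.2596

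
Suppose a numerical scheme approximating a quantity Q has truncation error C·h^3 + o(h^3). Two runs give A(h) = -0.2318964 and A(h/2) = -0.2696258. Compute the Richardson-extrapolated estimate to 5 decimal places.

-0.27502

The leading error scales as h^3; refining by a factor of 2 reduces it by 2^3 = 8.
Extrapolated value = (8·A(h/2) − A(h)) / (8 − 1)
= (8·(-0.2696258) − (-0.2318964)) / 7
= -1.9251100 / 7 = -0.2750157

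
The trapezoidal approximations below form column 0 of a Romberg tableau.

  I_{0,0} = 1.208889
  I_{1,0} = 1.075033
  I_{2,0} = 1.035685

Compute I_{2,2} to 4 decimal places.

1.0220

Richardson extrapolation on the trapezoidal column (denominator 4−1=3):
I_{1,1} = (4·1.075033 − 1.208889) / 3 = 1.030414
I_{2,1} = 1.035685 + (1.035685 − 1.075033)/3 = 1.022569
I_{2,2} = 1.022569 + (1.022569 − 1.030414)/15 = 1.022046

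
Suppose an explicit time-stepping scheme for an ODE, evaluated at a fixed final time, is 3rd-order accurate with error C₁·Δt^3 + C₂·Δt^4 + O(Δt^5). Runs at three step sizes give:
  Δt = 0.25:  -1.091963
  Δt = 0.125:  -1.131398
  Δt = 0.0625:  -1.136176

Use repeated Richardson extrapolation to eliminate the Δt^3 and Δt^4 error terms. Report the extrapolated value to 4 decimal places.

First eliminate the Δt^3 term (factor 2^3 = 8):
  B₁ = (8·(-1.131398) − (-1.091963))/7 = -1.137032
  B₂ = (8·(-1.136176) − (-1.131398))/7 = -1.136859
Then eliminate the Δt^4 term (factor 2^4 = 16):
  (16·(-1.136859) − (-1.137032))/15 = -1.136847

-1.1368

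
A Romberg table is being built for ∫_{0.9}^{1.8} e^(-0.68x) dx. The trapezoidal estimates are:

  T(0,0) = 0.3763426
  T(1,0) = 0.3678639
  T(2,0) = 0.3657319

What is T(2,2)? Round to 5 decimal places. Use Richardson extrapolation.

0.36502

Richardson extrapolation on the trapezoidal column (denominator 4−1=3):
T(1,1) = 0.3678639 + (0.3678639 − 0.3763426)/3 = 0.3650377
T(2,1) = (4·0.3657319 − 0.3678639) / 3 = 0.3650212
T(2,2) = (16·0.3650212 − 0.3650377) / 15 = 0.3650201
(Column j=1 coincides with Simpson's rule on the same nodes.)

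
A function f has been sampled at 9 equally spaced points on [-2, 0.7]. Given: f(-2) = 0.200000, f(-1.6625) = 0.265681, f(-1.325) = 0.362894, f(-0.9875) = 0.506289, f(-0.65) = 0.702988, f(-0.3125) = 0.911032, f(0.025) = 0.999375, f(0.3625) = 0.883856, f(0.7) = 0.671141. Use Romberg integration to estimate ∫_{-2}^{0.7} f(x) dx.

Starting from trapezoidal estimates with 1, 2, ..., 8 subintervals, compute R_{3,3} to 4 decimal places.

R_{0,0} (trapezoid, 1 panel, h=2.7000): 1.176040
R_{1,0} (trapezoid, 2 panels, h=1.3500): 1.537054
R_{2,0} (trapezoid, 4 panels, h=0.6750): 1.688059
R_{3,0} (trapezoid, 8 panels, h=0.3375): 1.710344
R_{1,1} = 1.537054 + (1.537054 − 1.176040)/3 = 1.657392
R_{2,1} = 1.688059 + (1.688059 − 1.537054)/3 = 1.738394
R_{3,1} = 1.710344 + (1.710344 − 1.688059)/3 = 1.717772
R_{2,2} = 1.738394 + (1.738394 − 1.657392)/15 = 1.743794
R_{3,2} = 1.717772 + (1.717772 − 1.738394)/15 = 1.716397
R_{3,3} = 1.716397 + (1.716397 − 1.743794)/63 = 1.715962

1.7160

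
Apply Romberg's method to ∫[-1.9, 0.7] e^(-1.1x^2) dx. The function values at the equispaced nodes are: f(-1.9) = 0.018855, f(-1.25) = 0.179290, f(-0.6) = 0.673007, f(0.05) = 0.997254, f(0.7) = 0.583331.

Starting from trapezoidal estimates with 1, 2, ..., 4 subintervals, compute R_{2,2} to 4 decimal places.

1.4427

R_{0,0} (trapezoid, 1 panel, h=2.6000): 0.782842
R_{1,0} (trapezoid, 2 panels, h=1.3000): 1.266330
R_{2,0} (trapezoid, 4 panels, h=0.6500): 1.397919
R_{1,1} = 1.266330 + (1.266330 − 0.782842)/3 = 1.427493
R_{2,1} = 1.397919 + (1.397919 − 1.266330)/3 = 1.441782
R_{2,2} = 1.441782 + (1.441782 − 1.427493)/15 = 1.442735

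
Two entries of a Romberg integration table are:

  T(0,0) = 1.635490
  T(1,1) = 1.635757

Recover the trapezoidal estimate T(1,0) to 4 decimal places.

1.6357

From T(1,1) = (4·T(1,0) − T(0,0))/3, solve for T(1,0):
4·T(1,0) = 3·1.635757 + 1.635490 = 6.542761
T(1,0) = 1.635690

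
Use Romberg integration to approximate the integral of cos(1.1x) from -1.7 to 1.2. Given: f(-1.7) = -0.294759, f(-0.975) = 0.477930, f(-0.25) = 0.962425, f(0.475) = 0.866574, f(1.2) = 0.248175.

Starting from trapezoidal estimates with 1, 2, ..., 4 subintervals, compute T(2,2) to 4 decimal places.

1.7480

T(0,0) (trapezoid, 1 panel, h=2.9000): -0.067547
T(1,0) (trapezoid, 2 panels, h=1.4500): 1.361743
T(2,0) (trapezoid, 4 panels, h=0.7250): 1.655637
T(1,1) = 1.361743 + (1.361743 − (-0.067547))/3 = 1.838173
T(2,1) = 1.655637 + (1.655637 − 1.361743)/3 = 1.753602
T(2,2) = 1.753602 + (1.753602 − 1.838173)/15 = 1.747964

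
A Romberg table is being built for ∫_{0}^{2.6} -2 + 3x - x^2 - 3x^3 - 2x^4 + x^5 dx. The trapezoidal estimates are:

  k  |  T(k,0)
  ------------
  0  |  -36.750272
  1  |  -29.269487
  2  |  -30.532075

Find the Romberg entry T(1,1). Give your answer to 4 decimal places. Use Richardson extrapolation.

-26.7759

T(1,1) = -29.269487 + (-29.269487 − (-36.750272))/3 = -26.775892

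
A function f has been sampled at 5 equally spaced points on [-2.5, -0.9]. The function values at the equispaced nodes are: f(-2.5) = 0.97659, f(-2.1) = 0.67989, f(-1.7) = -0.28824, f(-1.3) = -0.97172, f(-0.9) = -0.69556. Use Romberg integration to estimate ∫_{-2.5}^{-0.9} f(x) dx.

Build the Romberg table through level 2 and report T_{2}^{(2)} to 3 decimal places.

T_{0}^{(0)} (trapezoid, 1 panel, h=1.6000): 0.22482
T_{1}^{(0)} (trapezoid, 2 panels, h=0.8000): -0.11818
T_{2}^{(0)} (trapezoid, 4 panels, h=0.4000): -0.17582
T_{1}^{(1)} = -0.11818 + (-0.11818 − 0.22482)/3 = -0.23251
T_{2}^{(1)} = -0.17582 + (-0.17582 − (-0.11818))/3 = -0.19503
T_{2}^{(2)} = -0.19503 + (-0.19503 − (-0.23251))/15 = -0.19253

-0.193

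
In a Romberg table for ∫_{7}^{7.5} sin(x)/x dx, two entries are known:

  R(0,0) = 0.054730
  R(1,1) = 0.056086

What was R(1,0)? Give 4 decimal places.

0.0557

From R(1,1) = (4·R(1,0) − R(0,0))/3, solve for R(1,0):
4·R(1,0) = 3·0.056086 + 0.054730 = 0.222988
R(1,0) = 0.055747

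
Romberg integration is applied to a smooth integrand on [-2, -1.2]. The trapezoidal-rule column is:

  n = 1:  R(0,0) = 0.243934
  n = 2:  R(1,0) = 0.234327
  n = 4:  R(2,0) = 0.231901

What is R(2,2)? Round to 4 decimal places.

0.2311

Richardson extrapolation on the trapezoidal column (denominator 4−1=3):
R(1,1) = (4·0.234327 − 0.243934) / 3 = 0.231125
R(2,1) = (4·0.231901 − 0.234327) / 3 = 0.231092
R(2,2) = 0.231092 + (0.231092 − 0.231125)/15 = 0.231090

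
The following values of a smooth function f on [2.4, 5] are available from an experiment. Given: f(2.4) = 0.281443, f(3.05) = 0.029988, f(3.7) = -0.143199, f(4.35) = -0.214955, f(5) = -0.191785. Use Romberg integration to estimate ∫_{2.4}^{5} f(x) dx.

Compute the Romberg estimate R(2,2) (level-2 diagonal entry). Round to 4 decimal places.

R(0,0) (trapezoid, 1 panel, h=2.6000): 0.116555
R(1,0) (trapezoid, 2 panels, h=1.3000): -0.127881
R(2,0) (trapezoid, 4 panels, h=0.6500): -0.184169
R(1,1) = -0.127881 + (-0.127881 − 0.116555)/3 = -0.209360
R(2,1) = -0.184169 + (-0.184169 − (-0.127881))/3 = -0.202932
R(2,2) = -0.202932 + (-0.202932 − (-0.209360))/15 = -0.202503

-0.2025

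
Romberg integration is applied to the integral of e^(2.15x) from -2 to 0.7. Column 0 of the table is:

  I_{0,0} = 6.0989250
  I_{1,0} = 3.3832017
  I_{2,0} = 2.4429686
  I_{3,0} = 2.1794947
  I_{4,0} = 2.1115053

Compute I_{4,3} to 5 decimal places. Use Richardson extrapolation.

2.08865

Richardson extrapolation on the trapezoidal column (denominator 4−1=3):
I_{2,1} = 2.4429686 + (2.4429686 − 3.3832017)/3 = 2.1295576
I_{3,1} = (4·2.1794947 − 2.4429686) / 3 = 2.0916701
I_{4,1} = 2.1115053 + (2.1115053 − 2.1794947)/3 = 2.0888422
I_{3,2} = (16·2.0916701 − 2.1295576) / 15 = 2.0891443
I_{4,2} = 2.0888422 + (2.0888422 − 2.0916701)/15 = 2.0886537
I_{4,3} = (64·2.0886537 − 2.0891443) / 63 = 2.0886459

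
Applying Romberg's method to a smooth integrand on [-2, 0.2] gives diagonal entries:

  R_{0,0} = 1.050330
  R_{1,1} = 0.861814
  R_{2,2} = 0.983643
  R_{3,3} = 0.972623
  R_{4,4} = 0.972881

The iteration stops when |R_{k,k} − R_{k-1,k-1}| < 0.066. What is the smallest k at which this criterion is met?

|R_{1,1} − R_{0,0}| = 0.188516 ≥ 0.066
|R_{2,2} − R_{1,1}| = 0.121829 ≥ 0.066
|R_{3,3} − R_{2,2}| = 0.011020 < 0.066

k = 3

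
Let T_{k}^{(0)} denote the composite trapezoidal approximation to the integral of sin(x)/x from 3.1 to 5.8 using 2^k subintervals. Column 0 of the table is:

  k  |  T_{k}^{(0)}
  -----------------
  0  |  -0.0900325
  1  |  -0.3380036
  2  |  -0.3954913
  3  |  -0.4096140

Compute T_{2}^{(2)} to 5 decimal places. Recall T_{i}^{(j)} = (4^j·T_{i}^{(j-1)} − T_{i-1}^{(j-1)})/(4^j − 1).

-0.41425

T_{1}^{(1)} = (4·(-0.3380036) − (-0.0900325)) / 3 = -0.4206606
T_{2}^{(1)} = -0.3954913 + (-0.3954913 − (-0.3380036))/3 = -0.4146539
T_{2}^{(2)} = (16·(-0.4146539) − (-0.4206606)) / 15 = -0.4142535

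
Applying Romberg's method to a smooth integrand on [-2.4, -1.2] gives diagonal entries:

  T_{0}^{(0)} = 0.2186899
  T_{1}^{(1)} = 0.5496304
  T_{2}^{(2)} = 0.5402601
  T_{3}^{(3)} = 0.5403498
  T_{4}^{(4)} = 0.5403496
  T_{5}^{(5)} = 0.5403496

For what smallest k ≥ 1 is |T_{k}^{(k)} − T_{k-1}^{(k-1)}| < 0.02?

k = 2

|T_{1}^{(1)} − T_{0}^{(0)}| = 0.3309405 ≥ 0.02
|T_{2}^{(2)} − T_{1}^{(1)}| = 0.0093703 < 0.02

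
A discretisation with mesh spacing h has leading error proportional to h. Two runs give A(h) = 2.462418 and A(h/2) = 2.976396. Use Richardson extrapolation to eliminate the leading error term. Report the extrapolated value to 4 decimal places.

Extrapolated value = (2·A(h/2) − A(h)) / (2 − 1)
= (2·2.976396 − 2.462418) / 1
= 3.490374 / 1 = 3.490374

3.4904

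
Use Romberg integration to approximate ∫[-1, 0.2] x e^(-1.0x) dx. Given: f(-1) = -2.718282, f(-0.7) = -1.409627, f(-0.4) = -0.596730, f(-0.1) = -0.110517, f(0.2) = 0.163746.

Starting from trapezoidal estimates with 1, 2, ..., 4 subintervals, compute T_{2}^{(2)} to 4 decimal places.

T_{0}^{(0)} (trapezoid, 1 panel, h=1.2000): -1.532722
T_{1}^{(0)} (trapezoid, 2 panels, h=0.6000): -1.124399
T_{2}^{(0)} (trapezoid, 4 panels, h=0.3000): -1.018243
T_{1}^{(1)} = -1.124399 + (-1.124399 − (-1.532722))/3 = -0.988291
T_{2}^{(1)} = -1.018243 + (-1.018243 − (-1.124399))/3 = -0.982858
T_{2}^{(2)} = -0.982858 + (-0.982858 − (-0.988291))/15 = -0.982496

-0.9825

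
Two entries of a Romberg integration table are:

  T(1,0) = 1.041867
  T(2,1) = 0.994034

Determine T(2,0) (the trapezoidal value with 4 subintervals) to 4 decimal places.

From T(2,1) = (4·T(2,0) − T(1,0))/3, solve for T(2,0):
4·T(2,0) = 3·0.994034 + 1.041867 = 4.023969
T(2,0) = 1.005992

1.0060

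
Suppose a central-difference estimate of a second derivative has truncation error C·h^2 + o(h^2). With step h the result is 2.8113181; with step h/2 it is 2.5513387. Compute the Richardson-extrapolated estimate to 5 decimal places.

Extrapolated value = (4·A(h/2) − A(h)) / (4 − 1)
= (4·2.5513387 − 2.8113181) / 3
= 7.3940367 / 3 = 2.4646789

2.46468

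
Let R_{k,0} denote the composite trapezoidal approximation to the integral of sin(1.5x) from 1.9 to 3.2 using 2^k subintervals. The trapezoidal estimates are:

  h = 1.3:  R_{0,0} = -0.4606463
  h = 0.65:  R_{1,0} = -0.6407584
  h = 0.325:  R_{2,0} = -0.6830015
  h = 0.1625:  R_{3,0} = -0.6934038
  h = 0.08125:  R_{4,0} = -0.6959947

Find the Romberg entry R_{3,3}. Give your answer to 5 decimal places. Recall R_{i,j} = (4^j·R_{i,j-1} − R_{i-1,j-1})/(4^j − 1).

-0.69686

Richardson extrapolation on the trapezoidal column (denominator 4−1=3):
R_{1,1} = (4·(-0.6407584) − (-0.4606463)) / 3 = -0.7007958
R_{2,1} = -0.6830015 + (-0.6830015 − (-0.6407584))/3 = -0.6970825
R_{3,1} = (4·(-0.6934038) − (-0.6830015)) / 3 = -0.6968712
R_{2,2} = (16·(-0.6970825) − (-0.7007958)) / 15 = -0.6968349
R_{3,2} = (16·(-0.6968712) − (-0.6970825)) / 15 = -0.6968571
R_{3,3} = -0.6968571 + (-0.6968571 − (-0.6968349))/63 = -0.6968575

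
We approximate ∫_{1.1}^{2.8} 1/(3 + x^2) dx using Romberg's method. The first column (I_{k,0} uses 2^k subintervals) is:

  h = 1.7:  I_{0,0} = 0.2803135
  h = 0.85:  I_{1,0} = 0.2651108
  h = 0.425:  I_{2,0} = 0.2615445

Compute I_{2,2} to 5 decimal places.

0.26038

Richardson extrapolation on the trapezoidal column (denominator 4−1=3):
I_{1,1} = 0.2651108 + (0.2651108 − 0.2803135)/3 = 0.2600432
I_{2,1} = (4·0.2615445 − 0.2651108) / 3 = 0.2603557
I_{2,2} = 0.2603557 + (0.2603557 − 0.2600432)/15 = 0.2603765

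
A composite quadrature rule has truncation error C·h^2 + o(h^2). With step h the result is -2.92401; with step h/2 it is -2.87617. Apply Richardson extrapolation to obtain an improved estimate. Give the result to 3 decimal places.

The leading error scales as h^2; refining by a factor of 2 reduces it by 2^2 = 4.
Extrapolated value = (4·A(h/2) − A(h)) / (4 − 1)
= (4·(-2.87617) − (-2.92401)) / 3
= -8.58067 / 3 = -2.86022

-2.860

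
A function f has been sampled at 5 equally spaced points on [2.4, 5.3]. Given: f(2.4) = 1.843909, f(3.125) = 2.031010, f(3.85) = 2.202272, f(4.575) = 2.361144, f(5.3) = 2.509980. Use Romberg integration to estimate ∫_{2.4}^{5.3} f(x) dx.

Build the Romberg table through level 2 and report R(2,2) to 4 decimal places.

6.3624

R(0,0) (trapezoid, 1 panel, h=2.9000): 6.313139
R(1,0) (trapezoid, 2 panels, h=1.4500): 6.349864
R(2,0) (trapezoid, 4 panels, h=0.7250): 6.359244
R(1,1) = 6.349864 + (6.349864 − 6.313139)/3 = 6.362106
R(2,1) = 6.359244 + (6.359244 − 6.349864)/3 = 6.362371
R(2,2) = 6.362371 + (6.362371 − 6.362106)/15 = 6.362389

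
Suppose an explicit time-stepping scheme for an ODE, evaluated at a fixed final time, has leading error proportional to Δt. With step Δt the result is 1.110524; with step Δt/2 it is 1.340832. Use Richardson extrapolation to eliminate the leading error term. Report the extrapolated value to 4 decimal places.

1.5711

The leading error scales as Δt; refining by a factor of 2 reduces it by 2^1 = 2.
Extrapolated value = (2·A(Δt/2) − A(Δt)) / (2 − 1)
= (2·1.340832 − 1.110524) / 1
= 1.571140 / 1 = 1.571140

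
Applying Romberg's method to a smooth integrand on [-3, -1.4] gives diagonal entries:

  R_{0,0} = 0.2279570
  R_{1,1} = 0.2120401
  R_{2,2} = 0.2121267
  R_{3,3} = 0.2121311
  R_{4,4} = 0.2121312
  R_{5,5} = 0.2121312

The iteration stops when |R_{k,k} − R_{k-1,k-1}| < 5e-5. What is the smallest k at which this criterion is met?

|R_{1,1} − R_{0,0}| = 0.0159169 ≥ 5e-5
|R_{2,2} − R_{1,1}| = 0.0000866 ≥ 5e-5
|R_{3,3} − R_{2,2}| = 0.0000044 < 5e-5

k = 3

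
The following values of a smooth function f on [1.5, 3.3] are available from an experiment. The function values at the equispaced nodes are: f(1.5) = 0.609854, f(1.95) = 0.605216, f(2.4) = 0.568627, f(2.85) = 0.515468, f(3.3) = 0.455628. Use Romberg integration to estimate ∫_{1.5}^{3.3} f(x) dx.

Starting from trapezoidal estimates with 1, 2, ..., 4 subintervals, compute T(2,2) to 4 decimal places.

1.0029

T(0,0) (trapezoid, 1 panel, h=1.8000): 0.958934
T(1,0) (trapezoid, 2 panels, h=0.9000): 0.991231
T(2,0) (trapezoid, 4 panels, h=0.4500): 0.999923
T(1,1) = 0.991231 + (0.991231 − 0.958934)/3 = 1.001997
T(2,1) = 0.999923 + (0.999923 − 0.991231)/3 = 1.002820
T(2,2) = 1.002820 + (1.002820 − 1.001997)/15 = 1.002875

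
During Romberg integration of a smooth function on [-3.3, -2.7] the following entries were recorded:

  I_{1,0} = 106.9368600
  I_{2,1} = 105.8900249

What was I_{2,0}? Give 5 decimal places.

106.15173

From I_{2,1} = (4·I_{2,0} − I_{1,0})/3, solve for I_{2,0}:
4·I_{2,0} = 3·105.8900249 + 106.9368600 = 424.6069347
I_{2,0} = 106.1517337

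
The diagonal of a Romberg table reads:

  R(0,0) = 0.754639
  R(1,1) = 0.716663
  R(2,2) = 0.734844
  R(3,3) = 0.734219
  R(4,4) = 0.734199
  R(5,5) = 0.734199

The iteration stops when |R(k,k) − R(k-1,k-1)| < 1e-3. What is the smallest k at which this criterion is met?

|R(1,1) − R(0,0)| = 0.037976 ≥ 1e-3
|R(2,2) − R(1,1)| = 0.018181 ≥ 1e-3
|R(3,3) − R(2,2)| = 0.000625 < 1e-3

k = 3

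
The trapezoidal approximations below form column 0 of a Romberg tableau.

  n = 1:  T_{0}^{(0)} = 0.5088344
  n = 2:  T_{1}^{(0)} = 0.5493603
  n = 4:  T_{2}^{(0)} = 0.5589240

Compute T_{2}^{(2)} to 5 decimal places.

Richardson extrapolation on the trapezoidal column (denominator 4−1=3):
T_{1}^{(1)} = (4·0.5493603 − 0.5088344) / 3 = 0.5628689
T_{2}^{(1)} = 0.5589240 + (0.5589240 − 0.5493603)/3 = 0.5621119
T_{2}^{(2)} = 0.5621119 + (0.5621119 − 0.5628689)/15 = 0.5620614
(Column j=1 coincides with Simpson's rule on the same nodes.)

0.56206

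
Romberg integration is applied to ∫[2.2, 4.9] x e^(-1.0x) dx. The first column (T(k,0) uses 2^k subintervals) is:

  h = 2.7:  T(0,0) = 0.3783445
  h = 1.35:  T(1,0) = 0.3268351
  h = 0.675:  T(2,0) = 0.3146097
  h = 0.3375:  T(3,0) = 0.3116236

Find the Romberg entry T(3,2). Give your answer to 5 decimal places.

Richardson extrapolation on the trapezoidal column (denominator 4−1=3):
T(2,1) = 0.3146097 + (0.3146097 − 0.3268351)/3 = 0.3105346
T(3,1) = 0.3116236 + (0.3116236 − 0.3146097)/3 = 0.3106282
T(3,2) = (16·0.3106282 − 0.3105346) / 15 = 0.3106344

0.31063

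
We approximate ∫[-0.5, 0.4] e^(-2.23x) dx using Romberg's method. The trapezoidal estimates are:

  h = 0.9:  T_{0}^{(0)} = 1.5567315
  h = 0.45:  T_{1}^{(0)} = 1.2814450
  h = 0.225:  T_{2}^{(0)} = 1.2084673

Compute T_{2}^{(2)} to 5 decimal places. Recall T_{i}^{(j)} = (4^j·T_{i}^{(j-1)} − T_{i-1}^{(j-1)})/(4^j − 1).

1.18377

T_{1}^{(1)} = (4·1.2814450 − 1.5567315) / 3 = 1.1896828
T_{2}^{(1)} = 1.2084673 + (1.2084673 − 1.2814450)/3 = 1.1841414
T_{2}^{(2)} = 1.1841414 + (1.1841414 − 1.1896828)/15 = 1.1837720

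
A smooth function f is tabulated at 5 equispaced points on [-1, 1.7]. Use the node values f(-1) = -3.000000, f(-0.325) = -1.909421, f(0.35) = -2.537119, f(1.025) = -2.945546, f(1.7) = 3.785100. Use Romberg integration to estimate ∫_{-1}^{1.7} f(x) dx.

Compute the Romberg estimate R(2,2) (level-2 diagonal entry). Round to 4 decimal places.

-5.4093

R(0,0) (trapezoid, 1 panel, h=2.7000): 1.059885
R(1,0) (trapezoid, 2 panels, h=1.3500): -2.895168
R(2,0) (trapezoid, 4 panels, h=0.6750): -4.724687
R(1,1) = -2.895168 + (-2.895168 − 1.059885)/3 = -4.213519
R(2,1) = -4.724687 + (-4.724687 − (-2.895168))/3 = -5.334527
R(2,2) = -5.334527 + (-5.334527 − (-4.213519))/15 = -5.409261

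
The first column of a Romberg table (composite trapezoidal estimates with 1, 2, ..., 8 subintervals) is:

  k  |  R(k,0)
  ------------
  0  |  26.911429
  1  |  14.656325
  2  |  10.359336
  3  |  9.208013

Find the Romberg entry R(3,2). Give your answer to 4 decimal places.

8.8174

R(2,1) = (4·10.359336 − 14.656325) / 3 = 8.927006
R(3,1) = 9.208013 + (9.208013 − 10.359336)/3 = 8.824239
R(3,2) = 8.824239 + (8.824239 − 8.927006)/15 = 8.817388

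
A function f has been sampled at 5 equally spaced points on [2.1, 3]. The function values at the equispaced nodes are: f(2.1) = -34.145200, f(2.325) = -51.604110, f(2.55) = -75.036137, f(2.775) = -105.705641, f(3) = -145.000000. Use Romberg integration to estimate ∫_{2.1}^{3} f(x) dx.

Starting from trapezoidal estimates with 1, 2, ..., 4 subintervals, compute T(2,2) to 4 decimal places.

-71.8836

T(0,0) (trapezoid, 1 panel, h=0.9000): -80.615340
T(1,0) (trapezoid, 2 panels, h=0.4500): -74.073932
T(2,0) (trapezoid, 4 panels, h=0.2250): -72.431660
T(1,1) = -74.073932 + (-74.073932 − (-80.615340))/3 = -71.893463
T(2,1) = -72.431660 + (-72.431660 − (-74.073932))/3 = -71.884236
T(2,2) = -71.884236 + (-71.884236 − (-71.893463))/15 = -71.883621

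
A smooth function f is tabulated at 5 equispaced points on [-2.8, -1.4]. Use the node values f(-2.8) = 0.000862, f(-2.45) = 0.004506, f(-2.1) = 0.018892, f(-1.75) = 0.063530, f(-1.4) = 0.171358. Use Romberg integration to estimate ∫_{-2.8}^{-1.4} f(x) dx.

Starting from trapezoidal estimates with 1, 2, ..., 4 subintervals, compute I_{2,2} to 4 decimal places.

I_{0,0} (trapezoid, 1 panel, h=1.4000): 0.120554
I_{1,0} (trapezoid, 2 panels, h=0.7000): 0.073501
I_{2,0} (trapezoid, 4 panels, h=0.3500): 0.060563
I_{1,1} = 0.073501 + (0.073501 − 0.120554)/3 = 0.057817
I_{2,1} = 0.060563 + (0.060563 − 0.073501)/3 = 0.056250
I_{2,2} = 0.056250 + (0.056250 − 0.057817)/15 = 0.056146

0.0561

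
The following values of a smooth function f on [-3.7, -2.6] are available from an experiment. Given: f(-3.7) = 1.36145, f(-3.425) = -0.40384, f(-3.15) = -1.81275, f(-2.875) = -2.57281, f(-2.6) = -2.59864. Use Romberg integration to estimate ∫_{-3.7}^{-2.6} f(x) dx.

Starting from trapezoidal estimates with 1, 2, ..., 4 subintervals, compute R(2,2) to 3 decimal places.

R(0,0) (trapezoid, 1 panel, h=1.1000): -0.68045
R(1,0) (trapezoid, 2 panels, h=0.5500): -1.33724
R(2,0) (trapezoid, 4 panels, h=0.2750): -1.48720
R(1,1) = -1.33724 + (-1.33724 − (-0.68045))/3 = -1.55617
R(2,1) = -1.48720 + (-1.48720 − (-1.33724))/3 = -1.53719
R(2,2) = -1.53719 + (-1.53719 − (-1.55617))/15 = -1.53592

-1.536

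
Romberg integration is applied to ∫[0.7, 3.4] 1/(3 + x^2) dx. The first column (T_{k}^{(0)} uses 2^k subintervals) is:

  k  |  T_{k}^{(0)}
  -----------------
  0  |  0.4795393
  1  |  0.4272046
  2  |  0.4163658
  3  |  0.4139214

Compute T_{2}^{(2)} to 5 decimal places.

0.41295

Richardson extrapolation on the trapezoidal column (denominator 4−1=3):
T_{1}^{(1)} = (4·0.4272046 − 0.4795393) / 3 = 0.4097597
T_{2}^{(1)} = (4·0.4163658 − 0.4272046) / 3 = 0.4127529
T_{2}^{(2)} = (16·0.4127529 − 0.4097597) / 15 = 0.4129524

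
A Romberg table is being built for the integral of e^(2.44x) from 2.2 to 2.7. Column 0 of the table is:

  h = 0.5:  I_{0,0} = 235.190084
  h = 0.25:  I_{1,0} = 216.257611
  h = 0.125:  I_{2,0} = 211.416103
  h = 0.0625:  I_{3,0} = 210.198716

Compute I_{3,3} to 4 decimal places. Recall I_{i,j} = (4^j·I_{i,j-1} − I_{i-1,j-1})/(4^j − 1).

209.7923

I_{1,1} = 216.257611 + (216.257611 − 235.190084)/3 = 209.946787
I_{2,1} = (4·211.416103 − 216.257611) / 3 = 209.802267
I_{3,1} = 210.198716 + (210.198716 − 211.416103)/3 = 209.792920
I_{2,2} = (16·209.802267 − 209.946787) / 15 = 209.792632
I_{3,2} = 209.792920 + (209.792920 − 209.802267)/15 = 209.792297
I_{3,3} = (64·209.792297 − 209.792632) / 63 = 209.792292
(Column j=1 coincides with Simpson's rule on the same nodes.)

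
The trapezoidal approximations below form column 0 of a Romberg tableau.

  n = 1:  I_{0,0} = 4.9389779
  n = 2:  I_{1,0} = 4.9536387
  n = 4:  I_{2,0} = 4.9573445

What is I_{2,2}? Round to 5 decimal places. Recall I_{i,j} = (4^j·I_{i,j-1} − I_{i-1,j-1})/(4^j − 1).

4.95858

Richardson extrapolation on the trapezoidal column (denominator 4−1=3):
I_{1,1} = 4.9536387 + (4.9536387 − 4.9389779)/3 = 4.9585256
I_{2,1} = (4·4.9573445 − 4.9536387) / 3 = 4.9585798
I_{2,2} = 4.9585798 + (4.9585798 − 4.9585256)/15 = 4.9585834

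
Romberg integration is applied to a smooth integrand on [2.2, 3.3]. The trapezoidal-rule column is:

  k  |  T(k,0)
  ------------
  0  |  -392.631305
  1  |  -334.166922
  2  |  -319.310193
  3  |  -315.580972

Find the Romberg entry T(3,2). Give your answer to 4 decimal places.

Richardson extrapolation on the trapezoidal column (denominator 4−1=3):
T(2,1) = -319.310193 + (-319.310193 − (-334.166922))/3 = -314.357950
T(3,1) = (4·(-315.580972) − (-319.310193)) / 3 = -314.337898
T(3,2) = (16·(-314.337898) − (-314.357950)) / 15 = -314.336561

-314.3366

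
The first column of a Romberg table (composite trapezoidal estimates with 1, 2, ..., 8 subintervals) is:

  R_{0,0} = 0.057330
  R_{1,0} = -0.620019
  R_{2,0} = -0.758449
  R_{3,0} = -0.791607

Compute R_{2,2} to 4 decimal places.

Richardson extrapolation on the trapezoidal column (denominator 4−1=3):
R_{1,1} = -0.620019 + (-0.620019 − 0.057330)/3 = -0.845802
R_{2,1} = (4·(-0.758449) − (-0.620019)) / 3 = -0.804592
R_{2,2} = (16·(-0.804592) − (-0.845802)) / 15 = -0.801845

-0.8018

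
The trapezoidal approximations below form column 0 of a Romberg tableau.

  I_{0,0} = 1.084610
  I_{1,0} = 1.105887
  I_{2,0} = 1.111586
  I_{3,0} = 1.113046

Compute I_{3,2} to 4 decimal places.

1.1135

I_{2,1} = 1.111586 + (1.111586 − 1.105887)/3 = 1.113486
I_{3,1} = 1.113046 + (1.113046 − 1.111586)/3 = 1.113533
I_{3,2} = (16·1.113533 − 1.113486) / 15 = 1.113536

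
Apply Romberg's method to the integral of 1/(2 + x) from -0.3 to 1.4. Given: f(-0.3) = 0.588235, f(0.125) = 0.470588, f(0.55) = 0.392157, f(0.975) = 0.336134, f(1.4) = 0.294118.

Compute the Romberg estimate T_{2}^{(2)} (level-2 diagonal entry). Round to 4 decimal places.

0.6932

T_{0}^{(0)} (trapezoid, 1 panel, h=1.7000): 0.750000
T_{1}^{(0)} (trapezoid, 2 panels, h=0.8500): 0.708333
T_{2}^{(0)} (trapezoid, 4 panels, h=0.4250): 0.697024
T_{1}^{(1)} = 0.708333 + (0.708333 − 0.750000)/3 = 0.694444
T_{2}^{(1)} = 0.697024 + (0.697024 − 0.708333)/3 = 0.693254
T_{2}^{(2)} = 0.693254 + (0.693254 − 0.694444)/15 = 0.693175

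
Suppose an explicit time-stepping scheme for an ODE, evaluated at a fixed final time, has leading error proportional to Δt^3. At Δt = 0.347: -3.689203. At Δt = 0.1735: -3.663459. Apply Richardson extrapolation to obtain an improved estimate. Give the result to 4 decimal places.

-3.6598

Extrapolated value = (8·A(Δt/2) − A(Δt)) / (8 − 1)
= (8·(-3.663459) − (-3.689203)) / 7
= -25.618469 / 7 = -3.659781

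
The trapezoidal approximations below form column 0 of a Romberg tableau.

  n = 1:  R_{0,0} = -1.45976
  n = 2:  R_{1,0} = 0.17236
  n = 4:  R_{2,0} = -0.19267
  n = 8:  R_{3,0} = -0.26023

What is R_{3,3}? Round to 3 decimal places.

R_{1,1} = 0.17236 + (0.17236 − (-1.45976))/3 = 0.71640
R_{2,1} = -0.19267 + (-0.19267 − 0.17236)/3 = -0.31435
R_{3,1} = -0.26023 + (-0.26023 − (-0.19267))/3 = -0.28275
R_{2,2} = -0.31435 + (-0.31435 − 0.71640)/15 = -0.38307
R_{3,2} = (16·(-0.28275) − (-0.31435)) / 15 = -0.28064
R_{3,3} = -0.28064 + (-0.28064 − (-0.38307))/63 = -0.27901

-0.279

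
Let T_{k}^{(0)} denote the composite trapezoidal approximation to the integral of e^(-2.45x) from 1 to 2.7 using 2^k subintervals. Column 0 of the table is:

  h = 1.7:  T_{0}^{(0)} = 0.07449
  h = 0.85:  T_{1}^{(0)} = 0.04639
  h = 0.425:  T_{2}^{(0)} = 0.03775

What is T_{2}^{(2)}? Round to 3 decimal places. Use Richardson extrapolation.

Richardson extrapolation on the trapezoidal column (denominator 4−1=3):
T_{1}^{(1)} = (4·0.04639 − 0.07449) / 3 = 0.03702
T_{2}^{(1)} = (4·0.03775 − 0.04639) / 3 = 0.03487
T_{2}^{(2)} = (16·0.03487 − 0.03702) / 15 = 0.03473

0.035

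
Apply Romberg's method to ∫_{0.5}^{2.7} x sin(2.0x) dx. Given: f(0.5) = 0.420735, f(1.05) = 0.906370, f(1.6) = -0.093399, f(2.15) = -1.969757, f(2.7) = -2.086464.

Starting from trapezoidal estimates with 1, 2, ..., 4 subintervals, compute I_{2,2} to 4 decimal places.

-1.1442

I_{0,0} (trapezoid, 1 panel, h=2.2000): -1.832302
I_{1,0} (trapezoid, 2 panels, h=1.1000): -1.018890
I_{2,0} (trapezoid, 4 panels, h=0.5500): -1.094308
I_{1,1} = -1.018890 + (-1.018890 − (-1.832302))/3 = -0.747753
I_{2,1} = -1.094308 + (-1.094308 − (-1.018890))/3 = -1.119447
I_{2,2} = -1.119447 + (-1.119447 − (-0.747753))/15 = -1.144227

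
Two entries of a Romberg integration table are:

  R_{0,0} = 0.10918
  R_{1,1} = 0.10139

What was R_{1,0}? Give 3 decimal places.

0.103

From R_{1,1} = (4·R_{1,0} − R_{0,0})/3, solve for R_{1,0}:
4·R_{1,0} = 3·0.10139 + 0.10918 = 0.41335
R_{1,0} = 0.10334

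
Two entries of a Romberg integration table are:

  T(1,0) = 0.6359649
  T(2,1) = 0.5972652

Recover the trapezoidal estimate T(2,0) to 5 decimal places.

0.60694

From T(2,1) = (4·T(2,0) − T(1,0))/3, solve for T(2,0):
4·T(2,0) = 3·0.5972652 + 0.6359649 = 2.4277605
T(2,0) = 0.6069401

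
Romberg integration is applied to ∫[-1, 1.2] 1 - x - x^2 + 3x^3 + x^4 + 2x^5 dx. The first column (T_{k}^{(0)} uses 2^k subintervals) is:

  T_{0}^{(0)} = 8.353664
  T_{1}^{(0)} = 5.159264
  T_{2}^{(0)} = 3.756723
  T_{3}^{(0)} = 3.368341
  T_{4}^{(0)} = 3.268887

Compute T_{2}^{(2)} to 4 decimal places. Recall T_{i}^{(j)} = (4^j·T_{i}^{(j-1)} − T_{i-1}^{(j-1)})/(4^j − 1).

T_{1}^{(1)} = (4·5.159264 − 8.353664) / 3 = 4.094464
T_{2}^{(1)} = 3.756723 + (3.756723 − 5.159264)/3 = 3.289209
T_{2}^{(2)} = (16·3.289209 − 4.094464) / 15 = 3.235525

3.2355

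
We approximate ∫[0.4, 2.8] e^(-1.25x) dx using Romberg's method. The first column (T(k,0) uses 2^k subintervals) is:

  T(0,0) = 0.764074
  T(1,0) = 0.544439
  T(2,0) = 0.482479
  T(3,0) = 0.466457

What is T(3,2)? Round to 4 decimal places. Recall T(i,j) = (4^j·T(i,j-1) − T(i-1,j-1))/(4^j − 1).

0.4611

Richardson extrapolation on the trapezoidal column (denominator 4−1=3):
T(2,1) = (4·0.482479 − 0.544439) / 3 = 0.461826
T(3,1) = 0.466457 + (0.466457 − 0.482479)/3 = 0.461116
T(3,2) = 0.461116 + (0.461116 − 0.461826)/15 = 0.461069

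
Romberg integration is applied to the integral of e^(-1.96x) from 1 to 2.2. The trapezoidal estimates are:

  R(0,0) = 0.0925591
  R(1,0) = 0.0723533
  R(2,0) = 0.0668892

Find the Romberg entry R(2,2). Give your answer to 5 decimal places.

0.06503

Richardson extrapolation on the trapezoidal column (denominator 4−1=3):
R(1,1) = (4·0.0723533 − 0.0925591) / 3 = 0.0656180
R(2,1) = 0.0668892 + (0.0668892 − 0.0723533)/3 = 0.0650678
R(2,2) = (16·0.0650678 − 0.0656180) / 15 = 0.0650311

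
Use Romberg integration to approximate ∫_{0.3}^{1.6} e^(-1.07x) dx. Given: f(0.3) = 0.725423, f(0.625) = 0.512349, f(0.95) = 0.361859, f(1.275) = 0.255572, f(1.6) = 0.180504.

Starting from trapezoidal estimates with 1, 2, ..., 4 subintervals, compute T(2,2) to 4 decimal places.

0.5093

T(0,0) (trapezoid, 1 panel, h=1.3000): 0.588853
T(1,0) (trapezoid, 2 panels, h=0.6500): 0.529635
T(2,0) (trapezoid, 4 panels, h=0.3250): 0.514392
T(1,1) = 0.529635 + (0.529635 − 0.588853)/3 = 0.509896
T(2,1) = 0.514392 + (0.514392 − 0.529635)/3 = 0.509311
T(2,2) = 0.509311 + (0.509311 − 0.509896)/15 = 0.509272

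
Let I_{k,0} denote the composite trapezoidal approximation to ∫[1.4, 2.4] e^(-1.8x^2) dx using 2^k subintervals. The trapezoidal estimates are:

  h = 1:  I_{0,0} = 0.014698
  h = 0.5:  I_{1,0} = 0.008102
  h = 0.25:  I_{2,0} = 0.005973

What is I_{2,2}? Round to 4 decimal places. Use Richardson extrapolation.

0.0052

I_{1,1} = 0.008102 + (0.008102 − 0.014698)/3 = 0.005903
I_{2,1} = (4·0.005973 − 0.008102) / 3 = 0.005263
I_{2,2} = (16·0.005263 − 0.005903) / 15 = 0.005220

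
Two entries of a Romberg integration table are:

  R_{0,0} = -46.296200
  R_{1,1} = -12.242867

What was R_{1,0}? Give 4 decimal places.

-20.7562

From R_{1,1} = (4·R_{1,0} − R_{0,0})/3, solve for R_{1,0}:
4·R_{1,0} = 3·(-12.242867) + (-46.296200) = -83.024801
R_{1,0} = -20.756200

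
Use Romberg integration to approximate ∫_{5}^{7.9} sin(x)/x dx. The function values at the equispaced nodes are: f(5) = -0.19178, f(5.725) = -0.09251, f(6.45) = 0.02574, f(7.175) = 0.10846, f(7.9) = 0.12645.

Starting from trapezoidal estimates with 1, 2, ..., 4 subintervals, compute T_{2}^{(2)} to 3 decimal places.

T_{0}^{(0)} (trapezoid, 1 panel, h=2.9000): -0.09473
T_{1}^{(0)} (trapezoid, 2 panels, h=1.4500): -0.01004
T_{2}^{(0)} (trapezoid, 4 panels, h=0.7250): 0.00654
T_{1}^{(1)} = -0.01004 + (-0.01004 − (-0.09473))/3 = 0.01819
T_{2}^{(1)} = 0.00654 + (0.00654 − (-0.01004))/3 = 0.01207
T_{2}^{(2)} = 0.01207 + (0.01207 − 0.01819)/15 = 0.01166

0.012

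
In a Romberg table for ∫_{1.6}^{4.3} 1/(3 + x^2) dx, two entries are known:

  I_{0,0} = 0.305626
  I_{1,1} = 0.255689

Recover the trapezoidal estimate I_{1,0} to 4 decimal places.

0.2682

From I_{1,1} = (4·I_{1,0} − I_{0,0})/3, solve for I_{1,0}:
4·I_{1,0} = 3·0.255689 + 0.305626 = 1.072693
I_{1,0} = 0.268173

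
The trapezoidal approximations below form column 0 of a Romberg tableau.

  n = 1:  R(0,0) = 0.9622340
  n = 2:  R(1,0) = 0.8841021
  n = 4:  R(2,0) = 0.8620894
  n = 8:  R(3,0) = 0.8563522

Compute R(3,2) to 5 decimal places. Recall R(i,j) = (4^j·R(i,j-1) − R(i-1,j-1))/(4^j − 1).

Richardson extrapolation on the trapezoidal column (denominator 4−1=3):
R(2,1) = (4·0.8620894 − 0.8841021) / 3 = 0.8547518
R(3,1) = (4·0.8563522 − 0.8620894) / 3 = 0.8544398
R(3,2) = (16·0.8544398 − 0.8547518) / 15 = 0.8544190
(Column j=1 coincides with Simpson's rule on the same nodes.)

0.85442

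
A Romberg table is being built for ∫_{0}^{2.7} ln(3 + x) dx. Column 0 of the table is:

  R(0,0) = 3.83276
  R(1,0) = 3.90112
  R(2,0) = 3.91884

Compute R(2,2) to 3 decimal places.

R(1,1) = 3.90112 + (3.90112 − 3.83276)/3 = 3.92391
R(2,1) = (4·3.91884 − 3.90112) / 3 = 3.92475
R(2,2) = 3.92475 + (3.92475 − 3.92391)/15 = 3.92481

3.925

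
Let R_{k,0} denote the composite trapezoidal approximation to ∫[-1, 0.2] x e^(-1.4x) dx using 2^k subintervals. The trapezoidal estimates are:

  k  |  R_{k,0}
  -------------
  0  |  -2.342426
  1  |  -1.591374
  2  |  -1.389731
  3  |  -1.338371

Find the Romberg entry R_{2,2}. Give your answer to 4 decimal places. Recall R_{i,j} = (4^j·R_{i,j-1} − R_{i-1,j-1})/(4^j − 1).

Richardson extrapolation on the trapezoidal column (denominator 4−1=3):
R_{1,1} = (4·(-1.591374) − (-2.342426)) / 3 = -1.341023
R_{2,1} = (4·(-1.389731) − (-1.591374)) / 3 = -1.322517
R_{2,2} = -1.322517 + (-1.322517 − (-1.341023))/15 = -1.321283

-1.3213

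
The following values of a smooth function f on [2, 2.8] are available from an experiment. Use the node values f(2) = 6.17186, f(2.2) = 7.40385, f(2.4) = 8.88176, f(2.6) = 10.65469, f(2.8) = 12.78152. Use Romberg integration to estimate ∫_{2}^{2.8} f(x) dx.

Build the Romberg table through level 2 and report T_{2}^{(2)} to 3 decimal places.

T_{0}^{(0)} (trapezoid, 1 panel, h=0.8000): 7.58135
T_{1}^{(0)} (trapezoid, 2 panels, h=0.4000): 7.34338
T_{2}^{(0)} (trapezoid, 4 panels, h=0.2000): 7.28340
T_{1}^{(1)} = 7.34338 + (7.34338 − 7.58135)/3 = 7.26406
T_{2}^{(1)} = 7.28340 + (7.28340 − 7.34338)/3 = 7.26341
T_{2}^{(2)} = 7.26341 + (7.26341 − 7.26406)/15 = 7.26337

7.263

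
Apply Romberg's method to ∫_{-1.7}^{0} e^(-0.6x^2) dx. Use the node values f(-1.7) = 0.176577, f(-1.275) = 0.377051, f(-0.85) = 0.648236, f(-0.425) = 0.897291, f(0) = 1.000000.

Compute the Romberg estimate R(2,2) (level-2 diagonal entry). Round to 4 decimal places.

1.0728

R(0,0) (trapezoid, 1 panel, h=1.7000): 1.000090
R(1,0) (trapezoid, 2 panels, h=0.8500): 1.051046
R(2,0) (trapezoid, 4 panels, h=0.4250): 1.067118
R(1,1) = 1.051046 + (1.051046 − 1.000090)/3 = 1.068031
R(2,1) = 1.067118 + (1.067118 − 1.051046)/3 = 1.072475
R(2,2) = 1.072475 + (1.072475 − 1.068031)/15 = 1.072771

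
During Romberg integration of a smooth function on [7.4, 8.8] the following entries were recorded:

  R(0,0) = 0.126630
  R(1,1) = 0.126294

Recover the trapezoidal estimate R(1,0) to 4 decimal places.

0.1264

From R(1,1) = (4·R(1,0) − R(0,0))/3, solve for R(1,0):
4·R(1,0) = 3·0.126294 + 0.126630 = 0.505512
R(1,0) = 0.126378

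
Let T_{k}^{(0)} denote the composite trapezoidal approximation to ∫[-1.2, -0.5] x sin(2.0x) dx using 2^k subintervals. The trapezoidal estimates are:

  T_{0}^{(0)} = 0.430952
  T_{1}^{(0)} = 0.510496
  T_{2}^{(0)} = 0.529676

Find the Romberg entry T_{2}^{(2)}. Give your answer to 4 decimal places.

T_{1}^{(1)} = (4·0.510496 − 0.430952) / 3 = 0.537011
T_{2}^{(1)} = 0.529676 + (0.529676 − 0.510496)/3 = 0.536069
T_{2}^{(2)} = (16·0.536069 − 0.537011) / 15 = 0.536006

0.5360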